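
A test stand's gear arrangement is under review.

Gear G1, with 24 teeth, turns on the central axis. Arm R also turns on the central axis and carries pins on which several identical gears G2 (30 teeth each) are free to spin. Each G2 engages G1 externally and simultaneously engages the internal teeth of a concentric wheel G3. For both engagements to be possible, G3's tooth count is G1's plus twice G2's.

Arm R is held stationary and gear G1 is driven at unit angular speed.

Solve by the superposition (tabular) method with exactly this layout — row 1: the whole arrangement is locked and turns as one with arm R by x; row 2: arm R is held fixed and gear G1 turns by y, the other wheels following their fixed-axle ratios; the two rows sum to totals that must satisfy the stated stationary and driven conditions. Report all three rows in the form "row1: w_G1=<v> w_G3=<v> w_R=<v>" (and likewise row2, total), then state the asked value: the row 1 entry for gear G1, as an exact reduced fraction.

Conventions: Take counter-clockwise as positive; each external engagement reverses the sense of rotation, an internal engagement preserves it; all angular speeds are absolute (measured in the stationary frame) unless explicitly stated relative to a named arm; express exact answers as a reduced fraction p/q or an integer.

row1: w_G1=0 w_G3=0 w_R=0
row2: w_G1=1 w_G3=-2/7 w_R=0
total: w_G1=1 w_G3=-2/7 w_R=0
asked value: 0

recognized (axles ride arm R): planetary set, 24/30/84 teeth
row 1 — lock + rotate with arm: ω_sun = ω_ring = ω_arm = x
row 2 — arm fixed, fixed-axis ratios: sun y, ring −(24/84)·y, arm 0
boundary: total ω_arm = x = 0 and total ω_sun = x + y = 1  ⇒  y = 1, x = 0
row 2 ring = −(24/84)·1 = -2/7
totals (row 1 + row 2): sun 0 + 1 = 1, ring 0 + (-2/7) = -2/7, arm 0 + 0 = 0
asked cell (row1, sun) = 0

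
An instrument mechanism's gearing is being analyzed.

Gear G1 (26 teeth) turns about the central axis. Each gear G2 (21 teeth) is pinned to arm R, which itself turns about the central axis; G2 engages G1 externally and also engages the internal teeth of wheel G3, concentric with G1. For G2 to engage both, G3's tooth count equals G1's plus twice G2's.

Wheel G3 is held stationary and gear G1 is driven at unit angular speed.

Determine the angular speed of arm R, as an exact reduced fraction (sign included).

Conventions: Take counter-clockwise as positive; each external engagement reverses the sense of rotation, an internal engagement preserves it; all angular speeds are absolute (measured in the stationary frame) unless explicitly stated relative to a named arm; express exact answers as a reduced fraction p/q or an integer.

planetary set (26T centre, 21T on arm, 68T internal) — Willis relation
ring teeth: 26 + 2·21 = 68
26(ω_sun−ω_arm) = −68(ω_ring−ω_arm),  ω_ring = 0, ω_sun = 1
26(1−ω_arm) = −68(0−ω_arm)  ⇒  94·ω_arm = 26  ⇒  ω_arm = 13/47
exact speed ratio = 13/47

13/47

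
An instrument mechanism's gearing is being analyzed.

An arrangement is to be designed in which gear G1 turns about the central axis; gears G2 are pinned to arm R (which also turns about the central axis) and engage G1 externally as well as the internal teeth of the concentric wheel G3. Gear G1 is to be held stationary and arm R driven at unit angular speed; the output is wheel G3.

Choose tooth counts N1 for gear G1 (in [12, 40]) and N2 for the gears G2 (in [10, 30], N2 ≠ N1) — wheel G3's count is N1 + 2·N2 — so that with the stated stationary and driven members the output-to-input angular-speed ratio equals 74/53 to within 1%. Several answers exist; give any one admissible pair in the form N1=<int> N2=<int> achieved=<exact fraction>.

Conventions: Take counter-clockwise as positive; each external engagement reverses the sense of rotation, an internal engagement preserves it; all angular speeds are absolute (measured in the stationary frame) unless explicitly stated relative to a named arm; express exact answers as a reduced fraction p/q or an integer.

design class (target 74/53): planetary set
Willis with ω_sun = 0: ω_ring/ω_arm = (N1+N3)/N3; set equal to 74/53  ⇒  N3/N1 = 1/(74/53 − 1) = 53/21
N3 = N1 + 2·N2  ⇒  N2/N1 = (N3/N1 − 1)/2 = (53/21 − 1)/2 = 16/21
smallest multiple with N1 ≥ 12 and N2 ≥ 10: k = 1  ⇒  N1 = 1·21 = 21, N2 = 1·16 = 16 (N1 ≤ 40, N2 ≤ 30, N2 ≠ N1 ✓), N3 = 21 + 2·16 = 53
check: (N1+N3)/N3 with N1 = 21, N3 = 53 gives 74/53; |achieved − target| = 0 ≤ 37/2650 ✓

N1=21 N2=16 achieved=74/53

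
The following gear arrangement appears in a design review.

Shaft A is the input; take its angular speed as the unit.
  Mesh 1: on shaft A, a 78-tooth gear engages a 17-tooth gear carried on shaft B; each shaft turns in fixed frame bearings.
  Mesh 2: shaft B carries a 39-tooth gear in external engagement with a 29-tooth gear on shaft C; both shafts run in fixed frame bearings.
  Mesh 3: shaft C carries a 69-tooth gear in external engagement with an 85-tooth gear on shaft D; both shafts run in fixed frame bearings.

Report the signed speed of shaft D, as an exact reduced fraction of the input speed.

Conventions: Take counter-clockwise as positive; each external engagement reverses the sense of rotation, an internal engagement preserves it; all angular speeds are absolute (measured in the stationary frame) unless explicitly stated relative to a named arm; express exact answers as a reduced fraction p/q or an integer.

3-mesh fixed-axis compound train (all bearings frame-fixed)
mesh 1 [78T→17T]: |ω|/ω_in = 1×78/17 = 78/17, sense flips to −
mesh 2 [39T→29T]: |ω|/ω_in = (78/17)×39/29 = 3042/493, sense flips to +
mesh 3 [69T→85T]: |ω|/ω_in = (3042/493)×69/85 = 209898/41905, sense flips to −
signed output speed (× input speed) = -209898/41905

-209898/41905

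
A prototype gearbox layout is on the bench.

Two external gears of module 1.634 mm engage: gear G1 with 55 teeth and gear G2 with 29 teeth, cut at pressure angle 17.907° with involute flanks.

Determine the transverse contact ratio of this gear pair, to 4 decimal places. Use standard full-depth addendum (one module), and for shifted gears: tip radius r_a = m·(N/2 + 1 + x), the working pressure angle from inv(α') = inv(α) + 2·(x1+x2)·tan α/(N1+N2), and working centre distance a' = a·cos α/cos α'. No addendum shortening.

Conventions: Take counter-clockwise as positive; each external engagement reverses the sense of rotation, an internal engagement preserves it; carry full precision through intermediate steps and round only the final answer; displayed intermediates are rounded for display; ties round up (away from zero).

class = single-mesh tooth geometry [involute pair 55T × 29T, m = 1.634]
base radii: r_b1 = 42.758207, r_b2 = 22.545236
tip radii: r_a1 = 46.569000, r_a2 = 25.327000
no profile shift: α' = α, a' = a
action lengths: √(r_a1²−r_b1²) = 18.450136, √(r_a2²−r_b2²) = 11.539898
base pitch p_b = π·m·cos α = 4.884686
CR = (18.450136 + 11.539898 − 68.628000·sin 17.90700°)/4.884686 = 1.819725
contact ratio ≈ 1.8197

1.8197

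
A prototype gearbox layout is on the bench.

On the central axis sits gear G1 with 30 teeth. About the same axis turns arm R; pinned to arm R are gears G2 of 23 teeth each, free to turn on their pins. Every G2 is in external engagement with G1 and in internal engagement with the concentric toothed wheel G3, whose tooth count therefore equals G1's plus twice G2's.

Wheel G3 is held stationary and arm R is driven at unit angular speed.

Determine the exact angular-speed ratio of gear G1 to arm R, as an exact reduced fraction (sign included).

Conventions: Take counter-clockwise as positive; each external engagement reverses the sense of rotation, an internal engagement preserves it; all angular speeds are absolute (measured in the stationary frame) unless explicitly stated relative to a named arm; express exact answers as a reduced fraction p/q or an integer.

53/15

planetary set (30T centre, 23T on arm, 76T internal) — Willis relation
ring teeth: 30 + 2·23 = 76
30(ω_sun−ω_arm) = −76(ω_ring−ω_arm),  ω_ring = 0, ω_arm = 1
ω_sun = 1 − (76/30)(0−1) = 53/15
ω_out/ω_in = 53/15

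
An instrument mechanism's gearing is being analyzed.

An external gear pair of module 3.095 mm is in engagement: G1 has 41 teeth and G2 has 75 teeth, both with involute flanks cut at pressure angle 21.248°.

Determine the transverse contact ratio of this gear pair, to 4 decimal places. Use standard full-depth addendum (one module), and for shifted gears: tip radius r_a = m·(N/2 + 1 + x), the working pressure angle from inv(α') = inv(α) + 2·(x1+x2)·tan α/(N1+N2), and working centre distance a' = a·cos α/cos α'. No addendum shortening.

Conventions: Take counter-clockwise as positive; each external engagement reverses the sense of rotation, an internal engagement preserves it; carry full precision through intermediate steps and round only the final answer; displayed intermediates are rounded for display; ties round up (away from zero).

1.7026

class = single-mesh tooth geometry [involute pair 41T × 75T, m = 3.095]
base radii: r_b1 = 59.134372, r_b2 = 108.172632
tip radii: r_a1 = 66.542500, r_a2 = 119.157500
no profile shift: α' = α, a' = a
action lengths: √(r_a1²−r_b1²) = 30.512790, √(r_a2²−r_b2²) = 49.971908
base pitch p_b = π·m·cos α = 9.062249
CR = (30.512790 + 49.971908 − 179.510000·sin 21.24800°)/9.062249 = 1.702589
contact ratio ≈ 1.7026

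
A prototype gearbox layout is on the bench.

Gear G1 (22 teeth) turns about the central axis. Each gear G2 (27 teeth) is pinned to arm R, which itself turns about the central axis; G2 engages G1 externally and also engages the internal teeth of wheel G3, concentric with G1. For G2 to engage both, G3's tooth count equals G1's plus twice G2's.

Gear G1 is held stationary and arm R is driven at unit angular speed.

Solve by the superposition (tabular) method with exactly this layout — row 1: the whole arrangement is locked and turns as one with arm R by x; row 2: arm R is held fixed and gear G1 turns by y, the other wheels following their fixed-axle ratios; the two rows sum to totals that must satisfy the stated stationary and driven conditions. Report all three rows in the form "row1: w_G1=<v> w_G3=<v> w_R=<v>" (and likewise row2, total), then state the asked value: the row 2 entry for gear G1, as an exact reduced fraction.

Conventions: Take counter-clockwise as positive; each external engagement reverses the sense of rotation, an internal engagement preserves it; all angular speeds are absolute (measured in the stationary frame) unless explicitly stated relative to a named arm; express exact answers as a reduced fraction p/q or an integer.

topology: planetary set — G1 22T / G2 27T / G3 76T, arm = carrier (Willis)
row 1 — lock + rotate with arm: ω_sun = ω_ring = ω_arm = x
row 2 — arm fixed, fixed-axis ratios: sun y, ring −(22/76)·y, arm 0
boundary: total ω_sun = x + y = 0 and total ω_arm = x = 1  ⇒  y = -1, x = 1
row 2 ring = −(22/76)·(-1) = 11/38
totals (row 1 + row 2): sun 1 + (-1) = 0, ring 1 + 11/38 = 49/38, arm 1 + 0 = 1
asked cell (row2, sun) = -1

row1: w_G1=1 w_G3=1 w_R=1
row2: w_G1=-1 w_G3=11/38 w_R=0
total: w_G1=0 w_G3=49/38 w_R=1
asked value: -1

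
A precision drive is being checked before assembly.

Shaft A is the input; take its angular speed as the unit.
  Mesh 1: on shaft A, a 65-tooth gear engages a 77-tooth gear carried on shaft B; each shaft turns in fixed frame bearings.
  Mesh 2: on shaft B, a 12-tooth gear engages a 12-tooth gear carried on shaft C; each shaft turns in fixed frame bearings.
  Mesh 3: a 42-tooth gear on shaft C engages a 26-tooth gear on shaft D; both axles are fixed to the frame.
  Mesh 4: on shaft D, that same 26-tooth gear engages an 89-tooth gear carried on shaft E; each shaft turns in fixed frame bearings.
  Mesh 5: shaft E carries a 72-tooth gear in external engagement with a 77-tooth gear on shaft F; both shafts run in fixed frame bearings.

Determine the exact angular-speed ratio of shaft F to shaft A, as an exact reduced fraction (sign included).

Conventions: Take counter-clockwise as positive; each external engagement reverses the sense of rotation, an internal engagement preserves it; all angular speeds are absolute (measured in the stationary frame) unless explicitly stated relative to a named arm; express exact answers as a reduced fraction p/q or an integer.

-28080/75383

class = fixed-axis compound train [5 meshes; 5 ratios multiply, 5 sense flips]
mesh 1 [65T→77T]: running ratio 65/77, sense −
mesh 2 [12T→12T]: running ratio 65/77, sense +
mesh 3 [42T→26T]: running ratio 15/11, sense −
mesh 4 [26T→89T]: running ratio 390/979, sense +
mesh 5 [72T→77T]: running ratio 28080/75383, sense −
ω_out/ω_in = -28080/75383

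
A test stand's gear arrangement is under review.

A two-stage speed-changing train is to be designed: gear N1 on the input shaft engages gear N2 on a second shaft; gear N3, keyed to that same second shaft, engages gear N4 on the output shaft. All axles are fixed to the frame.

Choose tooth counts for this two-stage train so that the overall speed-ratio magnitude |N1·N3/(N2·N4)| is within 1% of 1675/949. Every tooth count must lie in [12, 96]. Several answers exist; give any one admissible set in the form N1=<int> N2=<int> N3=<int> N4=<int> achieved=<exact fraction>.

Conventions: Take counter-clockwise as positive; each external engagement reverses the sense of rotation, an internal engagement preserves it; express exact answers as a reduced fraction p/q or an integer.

2-stage fixed-axis compound train for ratio 1675/949
target = 1675/949 in lowest terms: an exact hit needs N1·N3 = k·1675 and N2·N4 = k·949 for one integer k, every count in [12, 96]; additionally prefer no 1:1 stage (N1 ≠ N2, N3 ≠ N4)
k = 1: N1·N3 = 1675 = 25·67, N2·N4 = 949 = 13·73
achieved = 25·67/(13·73) = 1675/949; |achieved − target| = 0 ≤ 67/3796 ✓

N1=25 N2=13 N3=67 N4=73 achieved=1675/949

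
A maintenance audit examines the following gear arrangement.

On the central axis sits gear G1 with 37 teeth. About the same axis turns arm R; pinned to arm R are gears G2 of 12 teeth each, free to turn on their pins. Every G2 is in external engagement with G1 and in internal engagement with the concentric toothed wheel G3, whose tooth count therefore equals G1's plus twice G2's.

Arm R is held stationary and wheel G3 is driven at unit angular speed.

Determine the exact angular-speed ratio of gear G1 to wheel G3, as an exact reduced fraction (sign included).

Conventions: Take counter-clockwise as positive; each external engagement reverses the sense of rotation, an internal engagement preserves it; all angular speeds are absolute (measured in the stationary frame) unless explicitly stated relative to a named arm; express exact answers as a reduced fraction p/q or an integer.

class = planetary set [G3 = 37+2·12 = 61; Willis about the carrier]
ring teeth: 37 + 2·12 = 61
37(ω_sun−ω_arm) = −61(ω_ring−ω_arm),  ω_arm = 0, ω_ring = 1
ω_sun = 0 − (61/37)(1−0) = -61/37
ω_out/ω_in = -61/37

-61/37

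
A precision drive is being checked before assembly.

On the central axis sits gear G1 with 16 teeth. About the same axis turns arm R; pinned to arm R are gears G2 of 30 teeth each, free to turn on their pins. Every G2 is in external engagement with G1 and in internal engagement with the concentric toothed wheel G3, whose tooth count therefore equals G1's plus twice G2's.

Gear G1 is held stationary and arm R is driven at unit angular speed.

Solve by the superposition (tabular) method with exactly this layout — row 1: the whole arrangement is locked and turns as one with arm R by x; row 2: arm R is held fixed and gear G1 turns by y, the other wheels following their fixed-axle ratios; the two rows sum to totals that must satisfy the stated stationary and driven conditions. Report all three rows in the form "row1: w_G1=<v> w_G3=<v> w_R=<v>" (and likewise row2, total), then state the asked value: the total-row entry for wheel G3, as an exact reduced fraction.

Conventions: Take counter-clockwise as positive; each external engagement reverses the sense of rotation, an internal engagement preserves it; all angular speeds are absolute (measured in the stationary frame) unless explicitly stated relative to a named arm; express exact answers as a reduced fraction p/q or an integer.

planetary set (16T centre, 30T on arm, 76T internal) — Willis relation
superposition row 1 [locked train]: every member turns x
superposition row 2 [arm held]: sun y, ring −(16/76)·y, arm 0
boundary: total ω_sun = x + y = 0 and total ω_arm = x = 1  ⇒  y = -1, x = 1
row 2 ring = −(16/76)·(-1) = 4/19
totals (row 1 + row 2): sun 1 + (-1) = 0, ring 1 + 4/19 = 23/19, arm 1 + 0 = 1
asked cell (total, ring) = 23/19

row1: w_G1=1 w_G3=1 w_R=1
row2: w_G1=-1 w_G3=4/19 w_R=0
total: w_G1=0 w_G3=23/19 w_R=1
asked value: 23/19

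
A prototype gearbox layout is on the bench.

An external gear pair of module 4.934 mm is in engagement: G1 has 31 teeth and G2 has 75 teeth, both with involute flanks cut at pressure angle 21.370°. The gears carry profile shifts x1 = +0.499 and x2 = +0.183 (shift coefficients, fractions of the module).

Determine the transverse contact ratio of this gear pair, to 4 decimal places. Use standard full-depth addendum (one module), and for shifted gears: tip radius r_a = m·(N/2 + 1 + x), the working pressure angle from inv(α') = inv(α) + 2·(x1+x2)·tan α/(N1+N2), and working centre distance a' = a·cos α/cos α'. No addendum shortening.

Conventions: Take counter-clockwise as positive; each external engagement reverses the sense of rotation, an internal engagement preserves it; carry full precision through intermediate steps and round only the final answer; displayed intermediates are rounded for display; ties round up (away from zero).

1.5621

recognized (one external pair, fixed centres): single-mesh tooth geometry, m = 4.934, N1 = 31, N2 = 75
base radii: r_b1 = 71.218957, r_b2 = 172.303928
tip radii: r_a1 = 83.873066, r_a2 = 190.861922
inv(α') = inv(21.370°) + 2·(+0.499+0.183)·tan α/(31+75) = 0.02335008  ⇒  α' = 23.09527°
a' = a·cos α / cos α' = 261.5020·cos 21.370°/cos 23.09527° = 264.740836
action lengths: √(r_a1²−r_b1²) = 44.300693, √(r_a2²−r_b2²) = 82.095248
base pitch p_b = π·m·cos α = 14.434900
CR = (44.300693 + 82.095248 − 264.740836·sin 23.09527°)/14.434900 = 1.562074
contact ratio ≈ 1.5621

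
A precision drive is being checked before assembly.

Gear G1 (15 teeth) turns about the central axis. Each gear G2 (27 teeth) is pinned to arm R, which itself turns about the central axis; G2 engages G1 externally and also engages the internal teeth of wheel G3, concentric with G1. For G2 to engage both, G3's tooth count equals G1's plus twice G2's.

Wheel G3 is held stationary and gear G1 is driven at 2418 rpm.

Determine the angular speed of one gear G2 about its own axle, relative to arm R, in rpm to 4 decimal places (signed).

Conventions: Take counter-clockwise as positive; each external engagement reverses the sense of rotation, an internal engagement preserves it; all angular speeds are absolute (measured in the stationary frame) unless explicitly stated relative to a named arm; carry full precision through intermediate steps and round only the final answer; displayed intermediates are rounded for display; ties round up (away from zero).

-1103.4524 rpm

recognized (axles ride arm R): planetary set, 15/27/69 teeth
normalise by the input: solve with ω_sun = 1, then scale by 2418 rpm
ring teeth: 15 + 2·27 = 69
15(ω_sun−ω_arm) = −69(ω_ring−ω_arm),  ω_ring = 0, ω_sun = 1
15(1−ω_arm) = −69(0−ω_arm)  ⇒  84·ω_arm = 15  ⇒  ω_arm = 5/28
sun–planet mesh: 15·(1−5/28) = −27·(ω_p−ω_arm)  ⇒  ω_p−ω_arm = -115/252
scale: ω_p−ω_arm = -115/252 × 2418 rpm = -1103.4524 rpm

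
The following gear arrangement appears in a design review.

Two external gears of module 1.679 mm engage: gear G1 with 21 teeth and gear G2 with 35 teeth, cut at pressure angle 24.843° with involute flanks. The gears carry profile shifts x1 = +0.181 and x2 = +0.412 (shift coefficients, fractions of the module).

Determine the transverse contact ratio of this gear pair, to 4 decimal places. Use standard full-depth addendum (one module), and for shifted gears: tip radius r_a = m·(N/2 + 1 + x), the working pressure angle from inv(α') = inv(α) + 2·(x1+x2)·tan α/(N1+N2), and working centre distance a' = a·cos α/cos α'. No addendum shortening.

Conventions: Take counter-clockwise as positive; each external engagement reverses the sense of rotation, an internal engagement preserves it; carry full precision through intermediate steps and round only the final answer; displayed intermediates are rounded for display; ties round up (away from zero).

1.3925

class = single-mesh tooth geometry [involute pair 21T × 35T, m = 1.679]
base radii: r_b1 = 15.998109, r_b2 = 26.663515
tip radii: r_a1 = 19.612399, r_a2 = 31.753248
inv(α') = inv(24.843°) + 2·(+0.181+0.412)·tan α/(21+35) = 0.03918893  ⇒  α' = 27.19746°
a' = a·cos α / cos α' = 47.0120·cos 24.843°/cos 27.19746° = 47.964770
action lengths: √(r_a1²−r_b1²) = 11.344898, √(r_a2²−r_b2²) = 17.243136
base pitch p_b = π·m·cos α = 4.786623
CR = (11.344898 + 17.243136 − 47.964770·sin 27.19746°)/4.786623 = 1.392490
contact ratio ≈ 1.3925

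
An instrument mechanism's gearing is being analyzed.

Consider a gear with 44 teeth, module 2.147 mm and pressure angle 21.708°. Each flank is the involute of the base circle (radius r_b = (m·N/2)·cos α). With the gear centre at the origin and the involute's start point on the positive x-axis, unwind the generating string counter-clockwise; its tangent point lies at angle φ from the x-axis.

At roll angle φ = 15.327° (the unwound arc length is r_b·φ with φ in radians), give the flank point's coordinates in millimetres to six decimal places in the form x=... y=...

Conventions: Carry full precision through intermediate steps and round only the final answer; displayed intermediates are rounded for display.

topology: single-mesh involute geometry — m = 2.147, N = 44
pitch radius r_p = m·N/2 = 2.147·44/2 = 47.234000
base radius r_b = r_p·cos α = 47.234000·cos 21.708° = 43.884209
roll angle φ = 15.327° = 0.26750661 rad
x = r_b·(cos φ + φ·sin φ) = 45.426402
y = r_b·(sin φ − φ·cos φ) = 0.278022

x=45.426402 y=0.278022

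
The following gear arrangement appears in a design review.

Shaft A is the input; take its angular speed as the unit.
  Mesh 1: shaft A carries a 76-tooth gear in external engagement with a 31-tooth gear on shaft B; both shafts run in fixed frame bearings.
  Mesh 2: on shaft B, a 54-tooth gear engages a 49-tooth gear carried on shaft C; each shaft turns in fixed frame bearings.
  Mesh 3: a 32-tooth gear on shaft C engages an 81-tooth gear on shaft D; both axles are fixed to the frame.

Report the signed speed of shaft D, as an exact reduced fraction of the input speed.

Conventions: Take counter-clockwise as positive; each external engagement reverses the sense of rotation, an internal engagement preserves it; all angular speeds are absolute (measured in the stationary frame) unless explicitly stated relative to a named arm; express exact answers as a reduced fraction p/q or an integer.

3-mesh fixed-axis compound train (all bearings frame-fixed)
mesh 1 [76T→31T]: |ω|/ω_in = 1×76/31 = 76/31, sense flips to −
mesh 2 [54T→49T]: |ω|/ω_in = (76/31)×54/49 = 4104/1519, sense flips to +
mesh 3 [32T→81T]: |ω|/ω_in = (4104/1519)×32/81 = 4864/4557, sense flips to −
signed output speed (× input speed) = -4864/4557

-4864/4557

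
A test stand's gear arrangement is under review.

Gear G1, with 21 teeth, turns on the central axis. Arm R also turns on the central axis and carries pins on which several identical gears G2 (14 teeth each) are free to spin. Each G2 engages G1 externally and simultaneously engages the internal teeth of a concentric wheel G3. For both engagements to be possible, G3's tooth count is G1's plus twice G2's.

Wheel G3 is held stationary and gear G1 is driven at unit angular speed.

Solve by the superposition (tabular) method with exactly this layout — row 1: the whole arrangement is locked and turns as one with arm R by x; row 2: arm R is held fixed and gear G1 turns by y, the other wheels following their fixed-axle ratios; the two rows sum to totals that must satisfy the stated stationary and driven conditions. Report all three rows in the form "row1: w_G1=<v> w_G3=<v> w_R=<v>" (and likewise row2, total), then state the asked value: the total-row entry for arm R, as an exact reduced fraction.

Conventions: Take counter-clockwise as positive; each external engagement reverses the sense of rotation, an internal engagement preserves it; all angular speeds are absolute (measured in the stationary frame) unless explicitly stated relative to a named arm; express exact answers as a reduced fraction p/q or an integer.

row1: w_G1=3/10 w_G3=3/10 w_R=3/10
row2: w_G1=7/10 w_G3=-3/10 w_R=0
total: w_G1=1 w_G3=0 w_R=3/10
asked value: 3/10

recognized (axles ride arm R): planetary set, 21/14/49 teeth
row 1: whole set turns with the arm by x
row 2: sun turns y, ring = −(21/49)·y, arm 0
boundary: total ω_ring = x − (21/49)·y = 0 and total ω_sun = x + y = 1  ⇒  y = 7/10, x = 3/10
row 2 ring = −(21/49)·7/10 = -3/10
totals (row 1 + row 2): sun 3/10 + 7/10 = 1, ring 3/10 + (-3/10) = 0, arm 3/10 + 0 = 3/10
asked cell (total, arm) = 3/10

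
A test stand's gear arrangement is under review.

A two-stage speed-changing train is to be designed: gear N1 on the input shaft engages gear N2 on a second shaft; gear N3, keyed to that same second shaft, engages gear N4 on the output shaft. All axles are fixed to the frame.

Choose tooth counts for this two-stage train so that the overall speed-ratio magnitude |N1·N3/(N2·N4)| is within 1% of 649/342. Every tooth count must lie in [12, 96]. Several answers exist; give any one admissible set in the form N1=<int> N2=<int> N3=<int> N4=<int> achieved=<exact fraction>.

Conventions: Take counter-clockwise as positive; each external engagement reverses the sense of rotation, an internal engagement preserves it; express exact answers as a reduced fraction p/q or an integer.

class = fixed-axis compound train [2-stage, 649/342 wanted]
target = 649/342 in lowest terms: an exact hit needs N1·N3 = k·649 and N2·N4 = k·342 for one integer k, every count in [12, 96]; additionally prefer no 1:1 stage (N1 ≠ N2, N3 ≠ N4)
k = 1: no 1:1-free in-range split of k·649 and k·342 into factor pairs; take k = 2
k = 2: N1·N3 = 1298 = 22·59, N2·N4 = 684 = 12·57
achieved = 22·59/(12·57) = 649/342; |achieved − target| = 0 ≤ 649/34200 ✓

N1=22 N2=12 N3=59 N4=57 achieved=649/342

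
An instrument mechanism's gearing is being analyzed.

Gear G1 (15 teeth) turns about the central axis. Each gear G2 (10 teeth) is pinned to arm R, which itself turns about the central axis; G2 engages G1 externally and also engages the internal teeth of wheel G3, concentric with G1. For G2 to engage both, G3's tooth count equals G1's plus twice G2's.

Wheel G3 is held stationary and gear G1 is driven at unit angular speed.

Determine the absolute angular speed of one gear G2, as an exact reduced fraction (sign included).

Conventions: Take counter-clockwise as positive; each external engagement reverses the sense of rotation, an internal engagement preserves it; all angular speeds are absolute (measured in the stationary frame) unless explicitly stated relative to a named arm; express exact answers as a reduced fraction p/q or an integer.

-3/4

class = planetary set [G3 = 15+2·10 = 35; Willis about the carrier]
ring teeth: 15 + 2·10 = 35
15(ω_sun−ω_arm) = −35(ω_ring−ω_arm),  ω_ring = 0, ω_sun = 1
15(1−ω_arm) = −35(0−ω_arm)  ⇒  50·ω_arm = 15  ⇒  ω_arm = 3/10
sun–planet mesh: 15·(1−3/10) = −10·(ω_p−ω_arm)  ⇒  ω_p−ω_arm = -21/20
ω_p = 3/10 − 21/20 = -3/4
exact speed ratio = -3/4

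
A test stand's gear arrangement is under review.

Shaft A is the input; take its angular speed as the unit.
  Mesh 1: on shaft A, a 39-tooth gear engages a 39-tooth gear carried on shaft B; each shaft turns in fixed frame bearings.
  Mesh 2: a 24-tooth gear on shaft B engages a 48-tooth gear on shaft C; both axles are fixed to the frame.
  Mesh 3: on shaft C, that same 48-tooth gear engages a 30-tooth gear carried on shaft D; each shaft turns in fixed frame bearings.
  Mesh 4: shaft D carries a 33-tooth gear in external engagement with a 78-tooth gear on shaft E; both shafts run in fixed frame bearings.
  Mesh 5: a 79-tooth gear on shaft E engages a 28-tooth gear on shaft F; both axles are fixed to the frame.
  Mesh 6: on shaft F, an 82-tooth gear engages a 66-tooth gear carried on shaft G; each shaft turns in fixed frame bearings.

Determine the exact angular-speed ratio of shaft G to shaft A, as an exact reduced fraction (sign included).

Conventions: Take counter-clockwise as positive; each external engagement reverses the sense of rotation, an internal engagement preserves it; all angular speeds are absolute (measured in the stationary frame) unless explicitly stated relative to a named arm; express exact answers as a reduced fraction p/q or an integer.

class = fixed-axis compound train [6 meshes; 6 ratios multiply, 6 sense flips]
mesh 1 [39T→39T]: running ratio 1, sense −
mesh 2 [24T→48T]: running ratio 1/2, sense +
mesh 3 [48T→30T]: running ratio 4/5, sense −
mesh 4 [33T→78T]: running ratio 22/65, sense +
mesh 5 [79T→28T]: running ratio 869/910, sense −
mesh 6 [82T→66T]: running ratio 3239/2730, sense +
ω_out/ω_in = 3239/2730

3239/2730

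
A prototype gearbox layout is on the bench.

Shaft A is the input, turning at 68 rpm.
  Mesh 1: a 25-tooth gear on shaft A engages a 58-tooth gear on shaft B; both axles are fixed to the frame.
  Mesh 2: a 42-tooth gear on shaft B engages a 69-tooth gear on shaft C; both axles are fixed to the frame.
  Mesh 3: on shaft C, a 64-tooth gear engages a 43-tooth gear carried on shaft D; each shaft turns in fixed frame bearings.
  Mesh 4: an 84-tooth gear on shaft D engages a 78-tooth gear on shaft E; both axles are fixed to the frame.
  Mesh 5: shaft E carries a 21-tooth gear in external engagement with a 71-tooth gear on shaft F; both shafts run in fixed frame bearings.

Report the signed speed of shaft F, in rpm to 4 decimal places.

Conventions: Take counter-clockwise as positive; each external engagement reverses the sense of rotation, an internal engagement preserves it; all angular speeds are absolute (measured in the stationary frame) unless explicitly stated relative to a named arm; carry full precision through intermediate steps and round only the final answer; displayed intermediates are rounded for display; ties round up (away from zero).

-8.4582 rpm

recognized (6 fixed axles, 5 meshes): fixed-axis compound train
mesh 1 [25T→58T]: ω = 68.0000×25/58 = 29.3103 rpm, sense flips to −
mesh 2 [42T→69T]: ω = 29.3103×42/69 = 17.8411 rpm, sense flips to +
mesh 3 [64T→43T]: ω = 17.8411×64/43 = 26.5542 rpm, sense flips to −
mesh 4 [84T→78T]: ω = 26.5542×84/78 = 28.5968 rpm, sense flips to +
mesh 5 [21T→71T]: ω = 28.5968×21/71 = 8.4582 rpm, sense flips to −
signed output speed = -8.4582 rpm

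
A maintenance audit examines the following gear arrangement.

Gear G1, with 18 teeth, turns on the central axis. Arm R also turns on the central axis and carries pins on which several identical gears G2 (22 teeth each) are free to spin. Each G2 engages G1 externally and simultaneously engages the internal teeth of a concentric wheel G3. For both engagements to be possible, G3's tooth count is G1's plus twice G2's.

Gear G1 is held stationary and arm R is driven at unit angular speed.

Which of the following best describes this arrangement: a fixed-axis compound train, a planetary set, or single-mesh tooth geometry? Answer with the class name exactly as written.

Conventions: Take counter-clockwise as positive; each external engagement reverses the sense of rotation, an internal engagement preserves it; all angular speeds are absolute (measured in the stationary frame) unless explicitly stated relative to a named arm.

class = planetary set [G3 = 18+2·22 = 62; Willis about the carrier]
classification: planetary set

planetary set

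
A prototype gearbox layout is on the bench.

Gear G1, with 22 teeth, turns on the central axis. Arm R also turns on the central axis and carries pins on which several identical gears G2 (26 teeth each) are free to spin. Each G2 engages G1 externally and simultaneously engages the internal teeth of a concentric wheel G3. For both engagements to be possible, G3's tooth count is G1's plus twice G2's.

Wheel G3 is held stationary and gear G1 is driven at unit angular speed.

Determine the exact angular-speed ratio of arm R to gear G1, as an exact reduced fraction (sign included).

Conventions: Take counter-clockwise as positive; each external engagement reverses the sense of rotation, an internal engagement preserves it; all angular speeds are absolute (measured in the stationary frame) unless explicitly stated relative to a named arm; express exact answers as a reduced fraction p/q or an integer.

planetary set (22T centre, 26T on arm, 74T internal) — Willis relation
ring teeth: 22 + 2·26 = 74
22(ω_sun−ω_arm) = −74(ω_ring−ω_arm),  ω_ring = 0, ω_sun = 1
22(1−ω_arm) = −74(0−ω_arm)  ⇒  96·ω_arm = 22  ⇒  ω_arm = 11/48
ω_out/ω_in = 11/48

11/48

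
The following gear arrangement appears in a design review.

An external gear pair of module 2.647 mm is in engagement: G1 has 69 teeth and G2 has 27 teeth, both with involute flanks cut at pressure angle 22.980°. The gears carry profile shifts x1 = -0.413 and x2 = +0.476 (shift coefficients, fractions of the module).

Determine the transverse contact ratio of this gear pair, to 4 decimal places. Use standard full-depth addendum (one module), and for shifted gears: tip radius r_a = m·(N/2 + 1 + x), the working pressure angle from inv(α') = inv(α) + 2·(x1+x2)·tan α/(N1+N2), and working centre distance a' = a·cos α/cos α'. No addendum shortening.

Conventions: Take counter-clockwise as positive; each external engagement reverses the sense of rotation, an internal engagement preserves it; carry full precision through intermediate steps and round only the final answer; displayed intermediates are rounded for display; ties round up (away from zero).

topology: single-mesh involute geometry — m = 2.647, 69T/27T pair
base radii: r_b1 = 84.074334, r_b2 = 32.898653
tip radii: r_a1 = 92.875289, r_a2 = 39.641472
inv(α') = inv(22.980°) + 2·(-0.413+0.476)·tan α/(69+27) = 0.02354284  ⇒  α' = 23.15583°
a' = a·cos α / cos α' = 127.0560·cos 22.980°/cos 23.15583° = 127.222159
action lengths: √(r_a1²−r_b1²) = 39.462965, √(r_a2²−r_b2²) = 22.116170
base pitch p_b = π·m·cos α = 7.655864
CR = (39.462965 + 22.116170 − 127.222159·sin 23.15583°)/7.655864 = 1.508799
contact ratio ≈ 1.5088

1.5088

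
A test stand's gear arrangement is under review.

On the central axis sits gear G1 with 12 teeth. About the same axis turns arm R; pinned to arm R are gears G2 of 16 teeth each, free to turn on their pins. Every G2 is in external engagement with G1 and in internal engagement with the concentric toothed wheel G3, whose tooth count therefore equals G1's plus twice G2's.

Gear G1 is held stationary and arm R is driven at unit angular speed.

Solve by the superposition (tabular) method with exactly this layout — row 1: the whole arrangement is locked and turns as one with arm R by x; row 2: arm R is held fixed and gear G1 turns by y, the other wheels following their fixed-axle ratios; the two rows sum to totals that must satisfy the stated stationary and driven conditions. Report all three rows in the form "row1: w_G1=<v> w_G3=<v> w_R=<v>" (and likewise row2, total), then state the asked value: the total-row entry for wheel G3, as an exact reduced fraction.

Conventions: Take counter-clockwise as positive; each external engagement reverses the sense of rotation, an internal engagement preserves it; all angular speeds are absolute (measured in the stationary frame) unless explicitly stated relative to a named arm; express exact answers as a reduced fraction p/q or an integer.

row1: w_G1=1 w_G3=1 w_R=1
row2: w_G1=-1 w_G3=3/11 w_R=0
total: w_G1=0 w_G3=14/11 w_R=1
asked value: 14/11

recognized (axles ride arm R): planetary set, 12/16/44 teeth
row 1 — lock + rotate with arm: ω_sun = ω_ring = ω_arm = x
superposition row 2 [arm held]: sun y, ring −(12/44)·y, arm 0
boundary: total ω_sun = x + y = 0 and total ω_arm = x = 1  ⇒  y = -1, x = 1
row 2 ring = −(12/44)·(-1) = 3/11
totals (row 1 + row 2): sun 1 + (-1) = 0, ring 1 + 3/11 = 14/11, arm 1 + 0 = 1
asked cell (total, ring) = 14/11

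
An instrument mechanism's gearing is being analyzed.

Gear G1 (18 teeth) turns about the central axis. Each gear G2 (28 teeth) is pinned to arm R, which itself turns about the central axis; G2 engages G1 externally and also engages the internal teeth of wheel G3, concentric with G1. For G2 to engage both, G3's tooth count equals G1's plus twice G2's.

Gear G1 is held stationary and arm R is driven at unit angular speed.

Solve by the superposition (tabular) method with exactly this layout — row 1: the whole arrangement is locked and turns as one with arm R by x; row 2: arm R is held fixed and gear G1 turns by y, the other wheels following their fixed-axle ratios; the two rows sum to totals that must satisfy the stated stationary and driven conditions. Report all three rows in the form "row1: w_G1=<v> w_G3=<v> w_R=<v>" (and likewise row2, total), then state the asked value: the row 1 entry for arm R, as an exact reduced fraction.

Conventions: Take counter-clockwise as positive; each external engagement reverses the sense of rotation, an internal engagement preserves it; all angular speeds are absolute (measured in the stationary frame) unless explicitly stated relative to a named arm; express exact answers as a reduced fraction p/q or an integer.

recognized (axles ride arm R): planetary set, 18/28/74 teeth
superposition row 1 [locked train]: every member turns x
row 2 — arm fixed, fixed-axis ratios: sun y, ring −(18/74)·y, arm 0
boundary: total ω_sun = x + y = 0 and total ω_arm = x = 1  ⇒  y = -1, x = 1
row 2 ring = −(18/74)·(-1) = 9/37
totals (row 1 + row 2): sun 1 + (-1) = 0, ring 1 + 9/37 = 46/37, arm 1 + 0 = 1
asked cell (row1, arm) = 1

row1: w_G1=1 w_G3=1 w_R=1
row2: w_G1=-1 w_G3=9/37 w_R=0
total: w_G1=0 w_G3=46/37 w_R=1
asked value: 1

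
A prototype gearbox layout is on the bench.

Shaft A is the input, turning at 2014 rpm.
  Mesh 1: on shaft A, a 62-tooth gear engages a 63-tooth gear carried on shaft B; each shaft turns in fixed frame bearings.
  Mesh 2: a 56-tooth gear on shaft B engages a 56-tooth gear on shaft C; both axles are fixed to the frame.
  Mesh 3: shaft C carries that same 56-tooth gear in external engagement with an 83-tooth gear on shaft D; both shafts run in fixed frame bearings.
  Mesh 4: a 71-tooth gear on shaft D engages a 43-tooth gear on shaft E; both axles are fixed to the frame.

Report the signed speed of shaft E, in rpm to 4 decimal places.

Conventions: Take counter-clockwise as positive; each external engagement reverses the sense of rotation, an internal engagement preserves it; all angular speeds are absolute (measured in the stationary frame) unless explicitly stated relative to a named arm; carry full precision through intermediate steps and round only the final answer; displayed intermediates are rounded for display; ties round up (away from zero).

4-mesh fixed-axis compound train (all bearings frame-fixed)
mesh 1 [62T→63T]: ω = 2014.0000×62/63 = 1982.0317 rpm, sense flips to −
mesh 2 [56T→56T]: ω = 1982.0317×56/56 = 1982.0317 rpm, sense flips to +
mesh 3 [56T→83T]: ω = 1982.0317×56/83 = 1337.2744 rpm, sense flips to −
mesh 4 [71T→43T]: ω = 1337.2744×71/43 = 2208.0578 rpm, sense flips to +
signed output speed = +2208.0578 rpm

+2208.0578 rpm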